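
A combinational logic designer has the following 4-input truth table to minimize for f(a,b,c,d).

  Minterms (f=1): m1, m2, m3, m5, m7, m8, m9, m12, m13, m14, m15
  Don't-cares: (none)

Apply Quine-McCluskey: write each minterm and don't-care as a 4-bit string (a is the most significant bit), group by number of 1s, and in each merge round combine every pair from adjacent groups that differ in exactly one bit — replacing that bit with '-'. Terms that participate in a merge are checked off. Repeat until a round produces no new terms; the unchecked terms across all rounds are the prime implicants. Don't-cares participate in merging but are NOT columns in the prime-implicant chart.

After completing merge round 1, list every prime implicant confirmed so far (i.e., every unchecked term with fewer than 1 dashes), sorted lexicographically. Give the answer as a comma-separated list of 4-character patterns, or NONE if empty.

NONE

Round 0: 0001✓ 0010✓ 0011✓ 0101✓ 0111✓ 1000✓ 1001✓ 1100✓ 1101✓ 1110✓ 1111✓
Round 1: -001✓ -101✓ -111✓ 0-01✓ 0-11✓ 00-1✓ 001- 01-1✓ 1-00✓ 1-01✓ 100-✓ 11-0✓ 11-1✓ 110-✓ 111-✓
Round 2: --01 -1-1 0--1 1-0- 11--
PIs = {--01, -1-1, 0--1, 001-, 1-0-, 11--}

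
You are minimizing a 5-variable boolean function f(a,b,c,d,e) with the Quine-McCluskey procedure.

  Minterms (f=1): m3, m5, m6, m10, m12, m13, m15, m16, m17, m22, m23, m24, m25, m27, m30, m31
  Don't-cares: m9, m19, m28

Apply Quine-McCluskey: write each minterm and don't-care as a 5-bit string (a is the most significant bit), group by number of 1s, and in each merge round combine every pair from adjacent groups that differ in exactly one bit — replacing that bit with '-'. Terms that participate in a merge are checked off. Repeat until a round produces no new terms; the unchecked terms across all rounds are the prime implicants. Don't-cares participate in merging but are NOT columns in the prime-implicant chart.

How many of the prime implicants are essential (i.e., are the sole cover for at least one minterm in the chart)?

size-2^0 implicants → 00011(✓)  00101(✓)  00110(✓)  01001(✓)  01010  01100(✓)  01101(✓)  01111(✓)  10000(✓)  10001(✓)  10011(✓)  10110(✓)  10111(✓)  11000(✓)  11001(✓)  11011(✓)  11100(✓)  11110(✓)  11111(✓)
size-2^1 implicants → -0011  -0110  -1001  -1100  -1111  0-101  01-01  011-1  0110-  1-000(✓)  1-001(✓)  1-011(✓)  1-110(✓)  1-111(✓)  10-11(✓)  100-1(✓)  1000-(✓)  1011-(✓)  11-00  11-11(✓)  110-1(✓)  1100-(✓)  111-0  1111-(✓)
size-2^2 implicants → 1--11  1-0-1  1-00-  1-11-
Unchecked terms (primes): -0011, -0110, -1001, -1100, -1111, 0-101, 01-01, 01010, 011-1, 0110-, 1--11, 1-0-1, 1-00-, 1-11-, 11-00, 111-0
Minterm coverage:
  m3 ⊆ -0011 [E]
  m5 ⊆ 0-101 [E]
  m6 ⊆ -0110 [E]
  m10 ⊆ 01010 [E]
  m12 ⊆ -1100,0110-
  m13 ⊆ 0-101,01-01,011-1,0110-
  m15 ⊆ -1111,011-1
  m16 ⊆ 1-00- [E]
  m17 ⊆ 1-0-1,1-00-
  m22 ⊆ -0110,1-11-
  m23 ⊆ 1--11,1-11-
  m24 ⊆ 1-00-,11-00
  m25 ⊆ -1001,1-0-1,1-00-
  m27 ⊆ 1--11,1-0-1
  m30 ⊆ 1-11-,111-0
  m31 ⊆ -1111,1--11,1-11-
E = {-0011, -0110, 0-101, 01010, 1-00-}

5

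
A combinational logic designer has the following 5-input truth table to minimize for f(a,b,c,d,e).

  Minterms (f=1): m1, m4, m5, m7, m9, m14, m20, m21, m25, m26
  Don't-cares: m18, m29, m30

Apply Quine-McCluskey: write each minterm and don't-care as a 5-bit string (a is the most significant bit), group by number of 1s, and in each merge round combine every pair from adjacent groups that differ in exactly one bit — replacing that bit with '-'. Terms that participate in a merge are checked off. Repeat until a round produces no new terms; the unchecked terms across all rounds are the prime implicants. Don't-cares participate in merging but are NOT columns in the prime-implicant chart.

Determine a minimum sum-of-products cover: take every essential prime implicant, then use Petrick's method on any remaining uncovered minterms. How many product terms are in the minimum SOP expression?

Round 0: 00001✓ 00100✓ 00101✓ 00111✓ 01001✓ 01110✓ 10010✓ 10100✓ 10101✓ 11001✓ 11010✓ 11101✓ 11110✓
Round 1: -0100✓ -0101✓ -1001 -1110 0-001 00-01 001-1 0010-✓ 1-010 1-101 1010-✓ 11-01 11-10
Round 2: -010-
PIs = {-010-, -1001, -1110, 0-001, 00-01, 001-1, 1-010, 1-101, 11-01, 11-10}
Coverage chart:
  m1: 0-001,00-01
  m4: -010- ←essential
  m5: -010-,00-01,001-1
  m7: 001-1 ←essential
  m9: -1001,0-001
  m14: -1110 ←essential
  m20: -010- ←essential
  m21: -010-,1-101
  m25: -1001,11-01
  m26: 1-010,11-10
Essential: -010-, -1110, 001-1
Petrick residual → -1001, 0-001, 1-010
Min cover (6 terms): b'cd' + bc'd'e + bcde' + a'c'd'e + a'b'ce + ac'de'

6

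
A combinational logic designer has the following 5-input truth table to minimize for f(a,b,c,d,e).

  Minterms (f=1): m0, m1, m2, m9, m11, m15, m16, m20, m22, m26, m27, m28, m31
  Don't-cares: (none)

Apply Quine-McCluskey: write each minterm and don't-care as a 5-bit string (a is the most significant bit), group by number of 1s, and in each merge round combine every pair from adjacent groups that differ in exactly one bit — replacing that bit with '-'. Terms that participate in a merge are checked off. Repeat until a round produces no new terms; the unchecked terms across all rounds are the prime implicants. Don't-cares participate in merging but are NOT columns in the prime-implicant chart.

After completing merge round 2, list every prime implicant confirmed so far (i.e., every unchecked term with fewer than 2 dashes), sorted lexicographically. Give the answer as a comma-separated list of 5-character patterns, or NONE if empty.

Round 0: 00000✓ 00001✓ 00010✓ 01001✓ 01011✓ 01111✓ 10000✓ 10100✓ 10110✓ 11010✓ 11011✓ 11100✓ 11111✓
Round 1: -0000 -1011✓ -1111✓ 0-001 000-0 0000- 01-11✓ 010-1 1-100 10-00 101-0 11-11✓ 1101-
Round 2: -1-11
PIs = {-0000, -1-11, 0-001, 000-0, 0000-, 010-1, 1-100, 10-00, 101-0, 1101-}

-0000, 0-001, 000-0, 0000-, 010-1, 1-100, 10-00, 101-0, 1101-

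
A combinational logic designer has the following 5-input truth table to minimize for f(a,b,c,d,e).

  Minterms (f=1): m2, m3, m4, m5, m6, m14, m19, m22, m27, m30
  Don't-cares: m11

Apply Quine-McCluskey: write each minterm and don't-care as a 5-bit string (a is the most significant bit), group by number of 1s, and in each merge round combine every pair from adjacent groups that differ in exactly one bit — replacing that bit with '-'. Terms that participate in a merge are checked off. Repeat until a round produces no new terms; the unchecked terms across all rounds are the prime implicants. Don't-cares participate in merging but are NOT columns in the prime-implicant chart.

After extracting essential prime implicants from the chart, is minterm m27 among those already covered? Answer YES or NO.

Round 0: 00010✓ 00011✓ 00100✓ 00101✓ 00110✓ 01011✓ 01110✓ 10011✓ 10110✓ 11011✓ 11110✓
Round 1: -0011✓ -0110✓ -1011✓ -1110✓ 0-011✓ 0-110✓ 00-10 0001- 001-0 0010- 1-011✓ 1-110✓
Round 2: --011 --110
PIs = {--011, --110, 00-10, 0001-, 001-0, 0010-}
Coverage chart:
  m2: 00-10,0001-
  m3: --011,0001-
  m4: 001-0,0010-
  m5: 0010- ←essential
  m6: --110,00-10,001-0
  m14: --110 ←essential
  m19: --011 ←essential
  m22: --110 ←essential
  m27: --011 ←essential
  m30: --110 ←essential
Essential: --011, --110, 0010-

YES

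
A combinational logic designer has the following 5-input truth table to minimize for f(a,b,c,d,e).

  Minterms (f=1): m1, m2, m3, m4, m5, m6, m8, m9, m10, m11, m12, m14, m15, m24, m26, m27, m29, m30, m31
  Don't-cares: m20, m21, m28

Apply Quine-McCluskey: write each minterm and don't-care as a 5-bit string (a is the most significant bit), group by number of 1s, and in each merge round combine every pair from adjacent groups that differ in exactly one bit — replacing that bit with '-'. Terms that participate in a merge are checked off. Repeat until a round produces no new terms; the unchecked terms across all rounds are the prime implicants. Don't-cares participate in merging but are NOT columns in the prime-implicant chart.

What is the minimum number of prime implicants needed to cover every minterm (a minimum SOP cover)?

[col 0] 00001*, 00010*, 00011*, 00100*, 00101*, 00110*, 01000*, 01001*, 01010*, 01011*, 01100*, 01110*, 01111*, 10100*, 10101*, 11000*, 11010*, 11011*, 11100*, 11101*, 11110*, 11111*
[col 1] -0100*, -0101*, -1000*, -1010*, -1011*, -1100*, -1110*, -1111*, 0-001*, 0-010*, 0-011*, 0-100*, 0-110*, 00-01, 00-10*, 000-1*, 0001-*, 001-0*, 0010-*, 01-00*, 01-10*, 01-11*, 010-0*, 010-1*, 0100-*, 0101-*, 011-0*, 0111-*, 1-100*, 1-101*, 1010-*, 11-00*, 11-10*, 11-11*, 110-0*, 1101-*, 111-0*, 111-1*, 1110-*, 1111-*
[col 2] --100, -010-, -1-00*, -1-10*, -1-11*, -10-0*, -101-*, -11-0*, -111-*, 0--10, 0-0-1, 0-01-, 0-1-0, 01--0*, 01-1-*, 010--, 1-10-, 11--0*, 11-1-*, 111--
[col 3] -1--0, -1-1-
Prime implicants: --100, -010-, -1--0, -1-1-, 0--10, 0-0-1, 0-01-, 0-1-0, 00-01, 010--, 1-10-, 111--
PI chart (minterm → PIs covering it):
  1 | 0-0-1,00-01
  2 | 0--10,0-01-
  3 | 0-0-1,0-01-
  4 | --100,-010-,0-1-0
  5 | -010-,00-01
  6 | 0--10,0-1-0
  8 | -1--0,010--
  9 | 0-0-1,010--
  10 | -1--0,-1-1-,0--10,0-01-,010--
  11 | -1-1-,0-0-1,0-01-,010--
  12 | --100,-1--0,0-1-0
  14 | -1--0,-1-1-,0--10,0-1-0
  15 | -1-1-  (sole → essential)
  24 | -1--0  (sole → essential)
  26 | -1--0,-1-1-
  27 | -1-1-  (sole → essential)
  29 | 1-10-,111--
  30 | -1--0,-1-1-,111--
  31 | -1-1-,111--
Essential prime implicants: -1--0, -1-1-
Petrick residual → -010-, 0--10, 0-0-1, 1-10-
Minimum SOP uses 6 PIs: b'cd' + be' + bd + a'de' + a'c'e + acd'

6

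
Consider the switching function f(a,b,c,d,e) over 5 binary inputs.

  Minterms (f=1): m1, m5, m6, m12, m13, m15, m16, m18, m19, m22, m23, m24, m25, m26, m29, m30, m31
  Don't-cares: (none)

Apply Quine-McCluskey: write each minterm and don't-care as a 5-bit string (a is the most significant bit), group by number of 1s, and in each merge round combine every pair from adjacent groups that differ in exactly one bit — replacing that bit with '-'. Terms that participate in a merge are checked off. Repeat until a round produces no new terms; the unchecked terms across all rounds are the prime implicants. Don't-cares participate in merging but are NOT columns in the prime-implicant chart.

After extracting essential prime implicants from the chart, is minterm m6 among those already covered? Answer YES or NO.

YES

[col 0] 00001*, 00101*, 00110*, 01100*, 01101*, 01111*, 10000*, 10010*, 10011*, 10110*, 10111*, 11000*, 11001*, 11010*, 11101*, 11110*, 11111*
[col 1] -0110, -1101*, -1111*, 0-101, 00-01, 011-1*, 0110-, 1-000*, 1-010*, 1-110*, 1-111*, 10-10*, 10-11*, 100-0*, 1001-*, 1011-*, 11-01, 11-10*, 110-0*, 1100-, 111-1*, 1111-*
[col 2] -11-1, 1--10, 1-0-0, 1-11-, 10-1-
Prime implicants: -0110, -11-1, 0-101, 00-01, 0110-, 1--10, 1-0-0, 1-11-, 10-1-, 11-01, 1100-
PI chart (minterm → PIs covering it):
  1 | 00-01  (sole → essential)
  5 | 0-101,00-01
  6 | -0110  (sole → essential)
  12 | 0110-  (sole → essential)
  13 | -11-1,0-101,0110-
  15 | -11-1  (sole → essential)
  16 | 1-0-0  (sole → essential)
  18 | 1--10,1-0-0,10-1-
  19 | 10-1-  (sole → essential)
  22 | -0110,1--10,1-11-,10-1-
  23 | 1-11-,10-1-
  24 | 1-0-0,1100-
  25 | 11-01,1100-
  26 | 1--10,1-0-0
  29 | -11-1,11-01
  30 | 1--10,1-11-
  31 | -11-1,1-11-
Essential prime implicants: -0110, -11-1, 00-01, 0110-, 1-0-0, 10-1-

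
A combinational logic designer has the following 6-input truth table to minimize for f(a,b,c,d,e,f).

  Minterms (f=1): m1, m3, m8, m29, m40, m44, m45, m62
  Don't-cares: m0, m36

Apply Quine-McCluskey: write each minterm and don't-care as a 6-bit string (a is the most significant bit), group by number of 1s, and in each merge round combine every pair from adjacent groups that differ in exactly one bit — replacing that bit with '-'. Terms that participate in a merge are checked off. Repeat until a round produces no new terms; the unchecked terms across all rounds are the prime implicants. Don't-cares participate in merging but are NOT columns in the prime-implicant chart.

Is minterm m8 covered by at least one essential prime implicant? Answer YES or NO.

size-2^0 implicants → 000000(✓)  000001(✓)  000011(✓)  001000(✓)  011101  100100(✓)  101000(✓)  101100(✓)  101101(✓)  111110
size-2^1 implicants → -01000  00-000  0000-1  00000-  10-100  101-00  10110-
Unchecked terms (primes): -01000, 00-000, 0000-1, 00000-, 011101, 10-100, 101-00, 10110-, 111110
Minterm coverage:
  m1 ⊆ 0000-1,00000-
  m3 ⊆ 0000-1 [E]
  m8 ⊆ -01000,00-000
  m29 ⊆ 011101 [E]
  m40 ⊆ -01000,101-00
  m44 ⊆ 10-100,101-00,10110-
  m45 ⊆ 10110- [E]
  m62 ⊆ 111110 [E]
E = {0000-1, 011101, 10110-, 111110}

NO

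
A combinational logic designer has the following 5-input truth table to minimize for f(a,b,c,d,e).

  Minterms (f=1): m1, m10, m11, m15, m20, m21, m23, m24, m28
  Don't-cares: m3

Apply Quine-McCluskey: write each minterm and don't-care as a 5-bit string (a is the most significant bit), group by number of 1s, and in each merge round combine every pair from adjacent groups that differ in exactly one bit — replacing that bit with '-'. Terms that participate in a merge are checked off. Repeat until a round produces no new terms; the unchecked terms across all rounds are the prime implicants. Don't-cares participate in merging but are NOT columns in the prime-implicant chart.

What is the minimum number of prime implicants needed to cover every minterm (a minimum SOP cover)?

6

size-2^0 implicants → 00001(✓)  00011(✓)  01010(✓)  01011(✓)  01111(✓)  10100(✓)  10101(✓)  10111(✓)  11000(✓)  11100(✓)
size-2^1 implicants → 0-011  000-1  01-11  0101-  1-100  101-1  1010-  11-00
Unchecked terms (primes): 0-011, 000-1, 01-11, 0101-, 1-100, 101-1, 1010-, 11-00
Minterm coverage:
  m1 ⊆ 000-1 [E]
  m10 ⊆ 0101- [E]
  m11 ⊆ 0-011,01-11,0101-
  m15 ⊆ 01-11 [E]
  m20 ⊆ 1-100,1010-
  m21 ⊆ 101-1,1010-
  m23 ⊆ 101-1 [E]
  m24 ⊆ 11-00 [E]
  m28 ⊆ 1-100,11-00
E = {000-1, 01-11, 0101-, 101-1, 11-00}
Petrick residual → 1-100
Cover = a'b'c'e + a'bde + a'bc'd + acd'e' + ab'ce + abd'e'  |cover|=6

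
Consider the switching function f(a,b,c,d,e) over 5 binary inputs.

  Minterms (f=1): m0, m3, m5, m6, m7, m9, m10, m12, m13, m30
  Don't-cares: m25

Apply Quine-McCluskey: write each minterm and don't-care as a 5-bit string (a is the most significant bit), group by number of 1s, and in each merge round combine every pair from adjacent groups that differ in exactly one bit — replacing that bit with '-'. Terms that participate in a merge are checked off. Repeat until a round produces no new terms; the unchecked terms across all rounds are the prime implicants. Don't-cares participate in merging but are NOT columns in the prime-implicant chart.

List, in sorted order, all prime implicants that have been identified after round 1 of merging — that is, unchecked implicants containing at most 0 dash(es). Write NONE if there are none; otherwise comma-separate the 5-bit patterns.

[col 0] 00000, 00011*, 00101*, 00110*, 00111*, 01001*, 01010, 01100*, 01101*, 11001*, 11110
[col 1] -1001, 0-101, 00-11, 001-1, 0011-, 01-01, 0110-
Prime implicants: -1001, 0-101, 00-11, 00000, 001-1, 0011-, 01-01, 01010, 0110-, 11110

00000, 01010, 11110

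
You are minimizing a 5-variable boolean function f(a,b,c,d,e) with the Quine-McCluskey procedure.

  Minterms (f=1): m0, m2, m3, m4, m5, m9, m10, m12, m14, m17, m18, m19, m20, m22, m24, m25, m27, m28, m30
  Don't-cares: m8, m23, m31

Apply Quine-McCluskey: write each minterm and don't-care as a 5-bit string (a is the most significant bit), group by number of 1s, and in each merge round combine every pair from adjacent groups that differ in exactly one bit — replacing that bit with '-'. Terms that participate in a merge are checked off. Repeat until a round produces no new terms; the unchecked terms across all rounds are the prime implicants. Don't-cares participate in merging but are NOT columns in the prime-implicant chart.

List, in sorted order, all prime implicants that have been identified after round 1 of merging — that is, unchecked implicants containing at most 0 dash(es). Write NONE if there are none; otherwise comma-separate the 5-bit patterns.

NONE

Round 0: 00000✓ 00010✓ 00011✓ 00100✓ 00101✓ 01000✓ 01001✓ 01010✓ 01100✓ 01110✓ 10001✓ 10010✓ 10011✓ 10100✓ 10110✓ 10111✓ 11000✓ 11001✓ 11011✓ 11100✓ 11110✓ 11111✓
Round 1: -0010✓ -0011✓ -0100✓ -1000✓ -1001✓ -1100✓ -1110✓ 0-000✓ 0-010✓ 0-100✓ 00-00✓ 000-0✓ 0001-✓ 0010- 01-00✓ 01-10✓ 010-0✓ 0100-✓ 011-0✓ 1-001✓ 1-011✓ 1-100✓ 1-110✓ 1-111✓ 10-10✓ 10-11✓ 100-1✓ 1001-✓ 101-0✓ 1011-✓ 11-00✓ 11-11✓ 110-1✓ 1100-✓ 111-0✓ 1111-✓
Round 2: --100 -001- -1-00 -100- -11-0 0--00 0-0-0 01--0 1--11 1-0-1 1-1-0 1-11- 10-1-
PIs = {--100, -001-, -1-00, -100-, -11-0, 0--00, 0-0-0, 0010-, 01--0, 1--11, 1-0-1, 1-1-0, 1-11-, 10-1-}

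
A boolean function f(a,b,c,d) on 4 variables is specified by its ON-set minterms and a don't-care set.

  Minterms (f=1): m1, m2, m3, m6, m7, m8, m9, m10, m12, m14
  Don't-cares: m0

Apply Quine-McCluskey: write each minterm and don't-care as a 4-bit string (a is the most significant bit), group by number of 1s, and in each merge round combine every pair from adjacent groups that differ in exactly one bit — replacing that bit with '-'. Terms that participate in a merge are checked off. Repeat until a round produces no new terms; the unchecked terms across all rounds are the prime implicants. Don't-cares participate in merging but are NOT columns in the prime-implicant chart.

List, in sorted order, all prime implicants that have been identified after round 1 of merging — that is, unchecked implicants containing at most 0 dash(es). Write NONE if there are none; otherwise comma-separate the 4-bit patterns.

Round 0: 0000✓ 0001✓ 0010✓ 0011✓ 0110✓ 0111✓ 1000✓ 1001✓ 1010✓ 1100✓ 1110✓
Round 1: -000✓ -001✓ -010✓ -110✓ 0-10✓ 0-11✓ 00-0✓ 00-1✓ 000-✓ 001-✓ 011-✓ 1-00✓ 1-10✓ 10-0✓ 100-✓ 11-0✓
Round 2: --10 -0-0 -00- 0-1- 00-- 1--0
PIs = {--10, -0-0, -00-, 0-1-, 00--, 1--0}

NONE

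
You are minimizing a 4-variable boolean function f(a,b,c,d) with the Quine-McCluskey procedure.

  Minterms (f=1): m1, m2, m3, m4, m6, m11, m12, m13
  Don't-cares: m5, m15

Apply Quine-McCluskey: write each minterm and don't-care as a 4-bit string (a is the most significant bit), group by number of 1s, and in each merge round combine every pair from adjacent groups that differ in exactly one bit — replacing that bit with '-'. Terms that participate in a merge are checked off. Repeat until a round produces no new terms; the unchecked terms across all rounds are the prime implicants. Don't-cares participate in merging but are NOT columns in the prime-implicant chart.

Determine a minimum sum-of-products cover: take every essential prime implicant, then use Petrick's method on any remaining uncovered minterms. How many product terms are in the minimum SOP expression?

4

size-2^0 implicants → 0001(✓)  0010(✓)  0011(✓)  0100(✓)  0101(✓)  0110(✓)  1011(✓)  1100(✓)  1101(✓)  1111(✓)
size-2^1 implicants → -011  -100(✓)  -101(✓)  0-01  0-10  00-1  001-  01-0  010-(✓)  1-11  11-1  110-(✓)
size-2^2 implicants → -10-
Unchecked terms (primes): -011, -10-, 0-01, 0-10, 00-1, 001-, 01-0, 1-11, 11-1
Minterm coverage:
  m1 ⊆ 0-01,00-1
  m2 ⊆ 0-10,001-
  m3 ⊆ -011,00-1,001-
  m4 ⊆ -10-,01-0
  m6 ⊆ 0-10,01-0
  m11 ⊆ -011,1-11
  m12 ⊆ -10- [E]
  m13 ⊆ -10-,11-1
E = {-10-}
Petrick residual → -011, 0-01, 0-10
Cover = b'cd + bc' + a'c'd + a'cd'  |cover|=4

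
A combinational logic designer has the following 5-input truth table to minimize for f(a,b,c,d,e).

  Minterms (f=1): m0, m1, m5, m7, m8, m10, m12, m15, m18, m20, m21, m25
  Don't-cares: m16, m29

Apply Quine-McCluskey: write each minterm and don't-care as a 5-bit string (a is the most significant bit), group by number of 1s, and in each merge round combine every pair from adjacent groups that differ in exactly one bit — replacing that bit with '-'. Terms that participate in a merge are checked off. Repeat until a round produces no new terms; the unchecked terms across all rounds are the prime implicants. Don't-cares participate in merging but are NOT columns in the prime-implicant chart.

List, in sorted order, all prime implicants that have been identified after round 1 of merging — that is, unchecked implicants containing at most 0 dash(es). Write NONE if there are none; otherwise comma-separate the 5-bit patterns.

[col 0] 00000*, 00001*, 00101*, 00111*, 01000*, 01010*, 01100*, 01111*, 10000*, 10010*, 10100*, 10101*, 11001*, 11101*
[col 1] -0000, -0101, 0-000, 0-111, 00-01, 0000-, 001-1, 01-00, 010-0, 1-101, 10-00, 100-0, 1010-, 11-01
Prime implicants: -0000, -0101, 0-000, 0-111, 00-01, 0000-, 001-1, 01-00, 010-0, 1-101, 10-00, 100-0, 1010-, 11-01

NONE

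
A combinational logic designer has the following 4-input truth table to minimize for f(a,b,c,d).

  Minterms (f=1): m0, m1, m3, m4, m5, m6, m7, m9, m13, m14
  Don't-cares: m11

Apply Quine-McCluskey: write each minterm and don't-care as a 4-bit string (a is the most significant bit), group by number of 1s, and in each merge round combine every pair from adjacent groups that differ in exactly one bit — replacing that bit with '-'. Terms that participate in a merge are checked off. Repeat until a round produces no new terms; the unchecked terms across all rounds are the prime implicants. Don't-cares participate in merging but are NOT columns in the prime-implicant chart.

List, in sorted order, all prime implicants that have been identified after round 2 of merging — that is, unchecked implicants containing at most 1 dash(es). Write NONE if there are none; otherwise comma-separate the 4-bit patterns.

-110

Round 0: 0000✓ 0001✓ 0011✓ 0100✓ 0101✓ 0110✓ 0111✓ 1001✓ 1011✓ 1101✓ 1110✓
Round 1: -001✓ -011✓ -101✓ -110 0-00✓ 0-01✓ 0-11✓ 00-1✓ 000-✓ 01-0✓ 01-1✓ 010-✓ 011-✓ 1-01✓ 10-1✓
Round 2: --01 -0-1 0--1 0-0- 01--
PIs = {--01, -0-1, -110, 0--1, 0-0-, 01--}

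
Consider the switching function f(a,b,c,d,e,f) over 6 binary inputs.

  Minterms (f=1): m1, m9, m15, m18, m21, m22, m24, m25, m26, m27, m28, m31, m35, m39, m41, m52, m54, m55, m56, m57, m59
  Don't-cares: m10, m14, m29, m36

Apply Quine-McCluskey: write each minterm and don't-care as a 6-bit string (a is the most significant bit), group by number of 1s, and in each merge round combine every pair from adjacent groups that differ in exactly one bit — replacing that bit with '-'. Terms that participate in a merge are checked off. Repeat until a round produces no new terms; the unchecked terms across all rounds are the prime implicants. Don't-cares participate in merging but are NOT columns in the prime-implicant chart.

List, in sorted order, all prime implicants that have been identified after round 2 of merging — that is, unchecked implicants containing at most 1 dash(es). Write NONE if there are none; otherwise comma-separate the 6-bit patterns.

-10110, 0-1010, 0-1111, 00-001, 001-10, 00111-, 01-010, 01-101, 010-10, 1-0100, 1-0111, 100-11, 1101-0, 11011-

Round 0: 000001✓ 001001✓ 001010✓ 001110✓ 001111✓ 010010✓ 010101✓ 010110✓ 011000✓ 011001✓ 011010✓ 011011✓ 011100✓ 011101✓ 011111✓ 100011✓ 100100✓ 100111✓ 101001✓ 110100✓ 110110✓ 110111✓ 111000✓ 111001✓ 111011✓
Round 1: -01001✓ -10110 -11000✓ -11001✓ -11011✓ 0-1001✓ 0-1010 0-1111 00-001 001-10 00111- 01-010 01-101 010-10 011-00✓ 011-01✓ 011-11✓ 0110-0✓ 0110-1✓ 01100-✓ 01101-✓ 0111-1✓ 01110-✓ 1-0100 1-0111 1-1001✓ 100-11 1101-0 11011- 1110-1✓ 11100-✓
Round 2: --1001 -110-1 -1100- 011--1 011-0- 0110--
PIs = {--1001, -10110, -110-1, -1100-, 0-1010, 0-1111, 00-001, 001-10, 00111-, 01-010, 01-101, 010-10, 011--1, 011-0-, 0110--, 1-0100, 1-0111, 100-11, 1101-0, 11011-}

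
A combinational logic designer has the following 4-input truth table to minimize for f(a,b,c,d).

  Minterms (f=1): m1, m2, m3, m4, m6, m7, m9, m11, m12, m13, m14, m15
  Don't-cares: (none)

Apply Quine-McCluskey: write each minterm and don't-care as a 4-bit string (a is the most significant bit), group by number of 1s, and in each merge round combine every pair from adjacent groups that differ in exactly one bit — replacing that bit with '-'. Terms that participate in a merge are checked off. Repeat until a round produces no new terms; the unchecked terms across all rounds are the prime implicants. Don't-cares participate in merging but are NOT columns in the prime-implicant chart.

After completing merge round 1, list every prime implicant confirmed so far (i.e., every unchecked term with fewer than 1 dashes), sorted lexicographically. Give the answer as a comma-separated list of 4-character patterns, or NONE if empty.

NONE

[col 0] 0001*, 0010*, 0011*, 0100*, 0110*, 0111*, 1001*, 1011*, 1100*, 1101*, 1110*, 1111*
[col 1] -001*, -011*, -100*, -110*, -111*, 0-10*, 0-11*, 00-1*, 001-*, 01-0*, 011-*, 1-01*, 1-11*, 10-1*, 11-0*, 11-1*, 110-*, 111-*
[col 2] --11, -0-1, -1-0, -11-, 0-1-, 1--1, 11--
Prime implicants: --11, -0-1, -1-0, -11-, 0-1-, 1--1, 11--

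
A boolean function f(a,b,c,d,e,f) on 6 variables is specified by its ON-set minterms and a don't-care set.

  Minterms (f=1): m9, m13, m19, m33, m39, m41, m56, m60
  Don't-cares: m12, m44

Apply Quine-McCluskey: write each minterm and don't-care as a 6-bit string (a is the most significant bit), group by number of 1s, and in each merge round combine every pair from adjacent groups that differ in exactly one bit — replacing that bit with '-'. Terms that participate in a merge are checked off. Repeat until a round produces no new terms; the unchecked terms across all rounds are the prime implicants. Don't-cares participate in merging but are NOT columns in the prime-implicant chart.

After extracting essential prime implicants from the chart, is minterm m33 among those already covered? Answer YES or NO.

YES

size-2^0 implicants → 001001(✓)  001100(✓)  001101(✓)  010011  100001(✓)  100111  101001(✓)  101100(✓)  111000(✓)  111100(✓)
size-2^1 implicants → -01001  -01100  001-01  00110-  1-1100  10-001  111-00
Unchecked terms (primes): -01001, -01100, 001-01, 00110-, 010011, 1-1100, 10-001, 100111, 111-00
Minterm coverage:
  m9 ⊆ -01001,001-01
  m13 ⊆ 001-01,00110-
  m19 ⊆ 010011 [E]
  m33 ⊆ 10-001 [E]
  m39 ⊆ 100111 [E]
  m41 ⊆ -01001,10-001
  m56 ⊆ 111-00 [E]
  m60 ⊆ 1-1100,111-00
E = {010011, 10-001, 100111, 111-00}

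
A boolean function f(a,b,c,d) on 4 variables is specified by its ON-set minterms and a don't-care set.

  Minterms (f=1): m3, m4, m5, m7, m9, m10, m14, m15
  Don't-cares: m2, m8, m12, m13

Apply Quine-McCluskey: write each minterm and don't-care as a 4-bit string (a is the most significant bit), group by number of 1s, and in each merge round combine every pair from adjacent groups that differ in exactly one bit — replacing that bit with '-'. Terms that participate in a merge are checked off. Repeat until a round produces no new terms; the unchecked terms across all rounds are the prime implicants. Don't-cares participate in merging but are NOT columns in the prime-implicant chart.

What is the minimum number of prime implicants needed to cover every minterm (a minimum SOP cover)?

5

Round 0: 0010✓ 0011✓ 0100✓ 0101✓ 0111✓ 1000✓ 1001✓ 1010✓ 1100✓ 1101✓ 1110✓ 1111✓
Round 1: -010 -100✓ -101✓ -111✓ 0-11 001- 01-1✓ 010-✓ 1-00✓ 1-01✓ 1-10✓ 10-0✓ 100-✓ 11-0✓ 11-1✓ 110-✓ 111-✓
Round 2: -1-1 -10- 1--0 1-0- 11--
PIs = {-010, -1-1, -10-, 0-11, 001-, 1--0, 1-0-, 11--}
Coverage chart:
  m3: 0-11,001-
  m4: -10- ←essential
  m5: -1-1,-10-
  m7: -1-1,0-11
  m9: 1-0- ←essential
  m10: -010,1--0
  m14: 1--0,11--
  m15: -1-1,11--
Essential: -10-, 1-0-
Petrick residual → -010, 0-11, 11--
Min cover (5 terms): b'cd' + bc' + a'cd + ac' + ab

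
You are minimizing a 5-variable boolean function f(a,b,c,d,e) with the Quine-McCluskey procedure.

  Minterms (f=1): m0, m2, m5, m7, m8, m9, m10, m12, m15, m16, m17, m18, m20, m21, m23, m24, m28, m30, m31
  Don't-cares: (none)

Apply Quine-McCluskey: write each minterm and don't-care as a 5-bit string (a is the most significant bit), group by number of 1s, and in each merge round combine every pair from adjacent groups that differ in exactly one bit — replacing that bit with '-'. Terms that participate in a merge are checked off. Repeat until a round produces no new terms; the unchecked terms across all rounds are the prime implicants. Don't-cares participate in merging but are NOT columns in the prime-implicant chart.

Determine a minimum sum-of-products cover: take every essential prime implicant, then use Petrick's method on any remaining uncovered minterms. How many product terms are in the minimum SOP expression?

8

Round 0: 00000✓ 00010✓ 00101✓ 00111✓ 01000✓ 01001✓ 01010✓ 01100✓ 01111✓ 10000✓ 10001✓ 10010✓ 10100✓ 10101✓ 10111✓ 11000✓ 11100✓ 11110✓ 11111✓
Round 1: -0000✓ -0010✓ -0101✓ -0111✓ -1000✓ -1100✓ -1111✓ 0-000✓ 0-010✓ 0-111✓ 000-0✓ 001-1✓ 01-00✓ 010-0✓ 0100- 1-000✓ 1-100✓ 1-111✓ 10-00✓ 10-01✓ 100-0✓ 1000-✓ 101-1✓ 1010-✓ 11-00✓ 111-0 1111-
Round 2: --000 --111 -00-0 -01-1 -1-00 0-0-0 1--00 10-0-
PIs = {--000, --111, -00-0, -01-1, -1-00, 0-0-0, 0100-, 1--00, 10-0-, 111-0, 1111-}
Coverage chart:
  m0: --000,-00-0,0-0-0
  m2: -00-0,0-0-0
  m5: -01-1 ←essential
  m7: --111,-01-1
  m8: --000,-1-00,0-0-0,0100-
  m9: 0100- ←essential
  m10: 0-0-0 ←essential
  m12: -1-00 ←essential
  m15: --111 ←essential
  m16: --000,-00-0,1--00,10-0-
  m17: 10-0- ←essential
  m18: -00-0 ←essential
  m20: 1--00,10-0-
  m21: -01-1,10-0-
  m23: --111,-01-1
  m24: --000,-1-00,1--00
  m28: -1-00,1--00,111-0
  m30: 111-0,1111-
  m31: --111,1111-
Essential: --111, -00-0, -01-1, -1-00, 0-0-0, 0100-, 10-0-
Petrick residual → 111-0
Min cover (8 terms): cde + b'c'e' + b'ce + bd'e' + a'c'e' + a'bc'd' + ab'd' + abce'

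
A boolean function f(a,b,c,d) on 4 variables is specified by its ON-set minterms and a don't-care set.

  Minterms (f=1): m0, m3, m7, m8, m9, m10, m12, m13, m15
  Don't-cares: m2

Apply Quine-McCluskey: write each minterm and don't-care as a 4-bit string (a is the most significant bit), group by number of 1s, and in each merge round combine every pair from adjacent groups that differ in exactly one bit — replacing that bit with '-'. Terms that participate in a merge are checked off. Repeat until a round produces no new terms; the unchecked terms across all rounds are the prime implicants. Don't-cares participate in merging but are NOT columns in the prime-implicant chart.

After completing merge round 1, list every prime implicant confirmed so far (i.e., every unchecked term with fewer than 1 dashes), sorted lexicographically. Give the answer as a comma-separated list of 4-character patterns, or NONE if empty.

NONE

Round 0: 0000✓ 0010✓ 0011✓ 0111✓ 1000✓ 1001✓ 1010✓ 1100✓ 1101✓ 1111✓
Round 1: -000✓ -010✓ -111 0-11 00-0✓ 001- 1-00✓ 1-01✓ 10-0✓ 100-✓ 11-1 110-✓
Round 2: -0-0 1-0-
PIs = {-0-0, -111, 0-11, 001-, 1-0-, 11-1}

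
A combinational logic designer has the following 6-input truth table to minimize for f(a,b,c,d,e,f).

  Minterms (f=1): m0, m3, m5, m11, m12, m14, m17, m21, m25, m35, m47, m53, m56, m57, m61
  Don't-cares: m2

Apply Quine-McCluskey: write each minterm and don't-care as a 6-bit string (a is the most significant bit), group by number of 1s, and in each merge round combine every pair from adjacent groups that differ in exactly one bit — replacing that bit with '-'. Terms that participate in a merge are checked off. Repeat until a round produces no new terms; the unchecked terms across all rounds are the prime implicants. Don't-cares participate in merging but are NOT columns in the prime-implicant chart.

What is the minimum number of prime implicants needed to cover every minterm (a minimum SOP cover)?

9

[col 0] 000000*, 000010*, 000011*, 000101*, 001011*, 001100*, 001110*, 010001*, 010101*, 011001*, 100011*, 101111, 110101*, 111000*, 111001*, 111101*
[col 1] -00011, -10101, -11001, 0-0101, 00-011, 0000-0, 00001-, 0011-0, 01-001, 010-01, 11-101, 111-01, 11100-
Prime implicants: -00011, -10101, -11001, 0-0101, 00-011, 0000-0, 00001-, 0011-0, 01-001, 010-01, 101111, 11-101, 111-01, 11100-
PI chart (minterm → PIs covering it):
  0 | 0000-0  (sole → essential)
  3 | -00011,00-011,00001-
  5 | 0-0101  (sole → essential)
  11 | 00-011  (sole → essential)
  12 | 0011-0  (sole → essential)
  14 | 0011-0  (sole → essential)
  17 | 01-001,010-01
  21 | -10101,0-0101,010-01
  25 | -11001,01-001
  35 | -00011  (sole → essential)
  47 | 101111  (sole → essential)
  53 | -10101,11-101
  56 | 11100-  (sole → essential)
  57 | -11001,111-01,11100-
  61 | 11-101,111-01
Essential prime implicants: -00011, 0-0101, 00-011, 0000-0, 0011-0, 101111, 11100-
Petrick residual → 01-001, 11-101
Minimum SOP uses 9 PIs: b'c'd'ef + a'c'de'f + a'b'd'ef + a'b'c'd'f' + a'b'cdf' + a'bd'e'f + ab'cdef + abde'f + abcd'e'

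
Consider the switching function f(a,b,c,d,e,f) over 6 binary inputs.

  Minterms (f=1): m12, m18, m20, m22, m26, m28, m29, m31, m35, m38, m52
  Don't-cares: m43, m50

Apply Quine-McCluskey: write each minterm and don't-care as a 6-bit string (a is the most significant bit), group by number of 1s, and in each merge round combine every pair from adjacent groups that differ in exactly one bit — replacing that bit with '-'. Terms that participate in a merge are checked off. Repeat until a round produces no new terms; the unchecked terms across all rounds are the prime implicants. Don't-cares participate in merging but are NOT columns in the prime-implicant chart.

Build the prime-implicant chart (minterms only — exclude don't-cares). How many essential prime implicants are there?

6

Round 0: 001100✓ 010010✓ 010100✓ 010110✓ 011010✓ 011100✓ 011101✓ 011111✓ 100011✓ 100110 101011✓ 110010✓ 110100✓
Round 1: -10010 -10100 0-1100 01-010 01-100 010-10 0101-0 0111-1 01110- 10-011
PIs = {-10010, -10100, 0-1100, 01-010, 01-100, 010-10, 0101-0, 0111-1, 01110-, 10-011, 100110}
Coverage chart:
  m12: 0-1100 ←essential
  m18: -10010,01-010,010-10
  m20: -10100,01-100,0101-0
  m22: 010-10,0101-0
  m26: 01-010 ←essential
  m28: 0-1100,01-100,01110-
  m29: 0111-1,01110-
  m31: 0111-1 ←essential
  m35: 10-011 ←essential
  m38: 100110 ←essential
  m52: -10100 ←essential
Essential: -10100, 0-1100, 01-010, 0111-1, 10-011, 100110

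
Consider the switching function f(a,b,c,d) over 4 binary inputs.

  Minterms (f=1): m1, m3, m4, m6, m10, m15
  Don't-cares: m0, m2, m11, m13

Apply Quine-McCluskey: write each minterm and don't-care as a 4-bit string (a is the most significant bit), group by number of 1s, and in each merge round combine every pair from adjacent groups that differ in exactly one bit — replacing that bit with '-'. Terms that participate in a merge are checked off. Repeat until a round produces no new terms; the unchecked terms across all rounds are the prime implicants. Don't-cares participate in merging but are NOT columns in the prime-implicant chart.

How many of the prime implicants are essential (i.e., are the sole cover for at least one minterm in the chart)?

[col 0] 0000*, 0001*, 0010*, 0011*, 0100*, 0110*, 1010*, 1011*, 1101*, 1111*
[col 1] -010*, -011*, 0-00*, 0-10*, 00-0*, 00-1*, 000-*, 001-*, 01-0*, 1-11, 101-*, 11-1
[col 2] -01-, 0--0, 00--
Prime implicants: -01-, 0--0, 00--, 1-11, 11-1
PI chart (minterm → PIs covering it):
  1 | 00--  (sole → essential)
  3 | -01-,00--
  4 | 0--0  (sole → essential)
  6 | 0--0  (sole → essential)
  10 | -01-  (sole → essential)
  15 | 1-11,11-1
Essential prime implicants: -01-, 0--0, 00--

3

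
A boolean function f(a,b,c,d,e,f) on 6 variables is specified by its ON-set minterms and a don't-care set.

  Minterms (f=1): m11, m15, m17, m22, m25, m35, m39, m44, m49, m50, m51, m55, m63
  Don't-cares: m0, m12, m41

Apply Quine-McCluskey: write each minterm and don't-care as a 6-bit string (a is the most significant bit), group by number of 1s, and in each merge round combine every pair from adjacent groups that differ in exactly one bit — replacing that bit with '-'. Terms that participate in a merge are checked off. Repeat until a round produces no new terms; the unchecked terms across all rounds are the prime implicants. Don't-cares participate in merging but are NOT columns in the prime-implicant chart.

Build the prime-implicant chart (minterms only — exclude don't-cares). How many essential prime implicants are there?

7

[col 0] 000000, 001011*, 001100*, 001111*, 010001*, 010110, 011001*, 100011*, 100111*, 101001, 101100*, 110001*, 110010*, 110011*, 110111*, 111111*
[col 1] -01100, -10001, 001-11, 01-001, 1-0011*, 1-0111*, 100-11*, 11-111, 110-11*, 1100-1, 11001-
[col 2] 1-0-11
Prime implicants: -01100, -10001, 000000, 001-11, 01-001, 010110, 1-0-11, 101001, 11-111, 1100-1, 11001-
PI chart (minterm → PIs covering it):
  11 | 001-11  (sole → essential)
  15 | 001-11  (sole → essential)
  17 | -10001,01-001
  22 | 010110  (sole → essential)
  25 | 01-001  (sole → essential)
  35 | 1-0-11  (sole → essential)
  39 | 1-0-11  (sole → essential)
  44 | -01100  (sole → essential)
  49 | -10001,1100-1
  50 | 11001-  (sole → essential)
  51 | 1-0-11,1100-1,11001-
  55 | 1-0-11,11-111
  63 | 11-111  (sole → essential)
Essential prime implicants: -01100, 001-11, 01-001, 010110, 1-0-11, 11-111, 11001-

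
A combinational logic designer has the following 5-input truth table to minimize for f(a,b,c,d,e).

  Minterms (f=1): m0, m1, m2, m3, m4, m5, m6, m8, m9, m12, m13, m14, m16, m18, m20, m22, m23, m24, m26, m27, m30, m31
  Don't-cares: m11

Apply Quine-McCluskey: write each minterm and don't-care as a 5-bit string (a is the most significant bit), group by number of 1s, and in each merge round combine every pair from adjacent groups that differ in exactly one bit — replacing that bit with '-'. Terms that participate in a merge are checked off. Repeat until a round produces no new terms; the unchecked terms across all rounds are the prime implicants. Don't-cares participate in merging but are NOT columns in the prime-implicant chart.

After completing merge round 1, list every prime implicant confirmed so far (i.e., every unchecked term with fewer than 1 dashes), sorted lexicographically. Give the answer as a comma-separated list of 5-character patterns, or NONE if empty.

NONE

[col 0] 00000*, 00001*, 00010*, 00011*, 00100*, 00101*, 00110*, 01000*, 01001*, 01011*, 01100*, 01101*, 01110*, 10000*, 10010*, 10100*, 10110*, 10111*, 11000*, 11010*, 11011*, 11110*, 11111*
[col 1] -0000*, -0010*, -0100*, -0110*, -1000*, -1011, -1110*, 0-000*, 0-001*, 0-011*, 0-100*, 0-101*, 0-110*, 00-00*, 00-01*, 00-10*, 000-0*, 000-1*, 0000-*, 0001-*, 001-0*, 0010-*, 01-00*, 01-01*, 010-1*, 0100-*, 011-0*, 0110-*, 1-000*, 1-010*, 1-110*, 1-111*, 10-00*, 10-10*, 100-0*, 101-0*, 1011-*, 11-10*, 11-11*, 110-0*, 1101-*, 1111-*
[col 2] --000, --110, -0-00*, -0-10*, -00-0*, -01-0*, 0--00*, 0--01*, 0-0-1, 0-00-*, 0-1-0, 0-10-*, 00--0*, 00-0-*, 000--, 01-0-*, 1--10, 1-0-0, 1-11-, 10--0*, 11-1-
[col 3] -0--0, 0--0-
Prime implicants: --000, --110, -0--0, -1011, 0--0-, 0-0-1, 0-1-0, 000--, 1--10, 1-0-0, 1-11-, 11-1-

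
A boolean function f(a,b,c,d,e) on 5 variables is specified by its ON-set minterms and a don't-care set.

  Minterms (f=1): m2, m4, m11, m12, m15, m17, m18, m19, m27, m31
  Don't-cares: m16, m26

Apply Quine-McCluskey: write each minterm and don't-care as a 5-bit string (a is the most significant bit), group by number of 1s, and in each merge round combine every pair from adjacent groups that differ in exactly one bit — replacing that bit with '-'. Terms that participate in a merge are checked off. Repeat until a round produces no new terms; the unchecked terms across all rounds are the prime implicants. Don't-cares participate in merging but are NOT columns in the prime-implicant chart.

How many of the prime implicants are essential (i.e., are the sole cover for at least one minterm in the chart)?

4

[col 0] 00010*, 00100*, 01011*, 01100*, 01111*, 10000*, 10001*, 10010*, 10011*, 11010*, 11011*, 11111*
[col 1] -0010, -1011*, -1111*, 0-100, 01-11*, 1-010*, 1-011*, 100-0*, 100-1*, 1000-*, 1001-*, 11-11*, 1101-*
[col 2] -1-11, 1-01-, 100--
Prime implicants: -0010, -1-11, 0-100, 1-01-, 100--
PI chart (minterm → PIs covering it):
  2 | -0010  (sole → essential)
  4 | 0-100  (sole → essential)
  11 | -1-11  (sole → essential)
  12 | 0-100  (sole → essential)
  15 | -1-11  (sole → essential)
  17 | 100--  (sole → essential)
  18 | -0010,1-01-,100--
  19 | 1-01-,100--
  27 | -1-11,1-01-
  31 | -1-11  (sole → essential)
Essential prime implicants: -0010, -1-11, 0-100, 100--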